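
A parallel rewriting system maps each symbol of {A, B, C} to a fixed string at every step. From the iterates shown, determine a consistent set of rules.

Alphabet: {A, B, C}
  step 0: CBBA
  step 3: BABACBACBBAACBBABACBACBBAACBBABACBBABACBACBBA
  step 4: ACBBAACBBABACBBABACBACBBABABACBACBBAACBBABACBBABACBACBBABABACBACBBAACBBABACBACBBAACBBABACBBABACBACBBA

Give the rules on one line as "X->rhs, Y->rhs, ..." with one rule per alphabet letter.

  step 3 ⇒ step 4: BABACBACBBAACBBABACBACBBAACBBABACBBABACBACBBA ⇒ ACB·BA·ACB·BA·B·ACB·BA·B·ACB·ACB·BA·BA·B·ACB·ACB·BA·ACB·BA·B·ACB·BA·B·ACB·ACB·BA·BA·B·ACB·ACB·BA·ACB·BA·B·ACB·ACB·BA·ACB·BA·B·ACB·BA·B·ACB·ACB·BA
    A ↦ BA
    B ↦ ACB
    C ↦ B

A->BA, B->ACB, C->B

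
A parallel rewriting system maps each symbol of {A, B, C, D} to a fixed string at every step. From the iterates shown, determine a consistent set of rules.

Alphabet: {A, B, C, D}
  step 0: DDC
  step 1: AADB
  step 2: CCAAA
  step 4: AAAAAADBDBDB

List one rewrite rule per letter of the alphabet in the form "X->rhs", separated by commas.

A->C, B->AA, C->DB, D->A

  step 1 ⇒ step 2: AADB ⇒ C·C·A·AA
    A ↦ C
    B ↦ AA
    D ↦ A
  step 0 ⇒ step 1: DDC ⇒ A·A·DB
    C ↦ DB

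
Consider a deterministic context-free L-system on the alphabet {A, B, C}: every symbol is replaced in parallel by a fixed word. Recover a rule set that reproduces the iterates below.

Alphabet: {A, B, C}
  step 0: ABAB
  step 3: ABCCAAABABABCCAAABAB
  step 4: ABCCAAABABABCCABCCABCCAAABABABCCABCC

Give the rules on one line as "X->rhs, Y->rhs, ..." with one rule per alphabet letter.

A->AB, B->CC, C->A

  step 3 ⇒ step 4: ABCCAAABABABCCAAABAB ⇒ AB·CC·A·A·AB·AB·AB·CC·AB·CC·AB·CC·A·A·AB·AB·AB·CC·AB·CC
    A ↦ AB
    B ↦ CC
    C ↦ A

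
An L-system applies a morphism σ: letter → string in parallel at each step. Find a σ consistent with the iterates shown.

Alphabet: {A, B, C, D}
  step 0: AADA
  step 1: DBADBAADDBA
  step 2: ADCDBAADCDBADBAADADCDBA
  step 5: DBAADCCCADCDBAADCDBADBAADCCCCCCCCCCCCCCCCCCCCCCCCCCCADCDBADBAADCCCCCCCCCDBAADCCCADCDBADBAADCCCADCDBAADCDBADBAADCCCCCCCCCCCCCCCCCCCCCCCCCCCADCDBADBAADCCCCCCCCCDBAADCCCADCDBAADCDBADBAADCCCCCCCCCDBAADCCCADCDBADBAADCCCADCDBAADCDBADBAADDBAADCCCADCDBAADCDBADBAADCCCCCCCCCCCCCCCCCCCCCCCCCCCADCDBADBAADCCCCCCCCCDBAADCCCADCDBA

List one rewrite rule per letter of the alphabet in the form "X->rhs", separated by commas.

  step 1 ⇒ step 2: DBADBAADDBA ⇒ AD·C·DBA·AD·C·DBA·DBA·AD·AD·C·DBA
    A ↦ DBA
    B ↦ C
    D ↦ AD
    C ↦ CCC  (constrained at step 2)

A->DBA, B->C, C->CCC, D->AD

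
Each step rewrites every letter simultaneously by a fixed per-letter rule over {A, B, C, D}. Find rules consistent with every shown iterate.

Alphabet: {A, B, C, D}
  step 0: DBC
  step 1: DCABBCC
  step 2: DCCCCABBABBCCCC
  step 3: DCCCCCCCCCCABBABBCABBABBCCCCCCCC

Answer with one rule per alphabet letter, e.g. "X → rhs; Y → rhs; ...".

A->C, B->ABB, C->CC, D->DC

  step 2 ⇒ step 3: DCCCCABBABBCCCC ⇒ DC·CC·CC·CC·CC·C·ABB·ABB·C·ABB·ABB·CC·CC·CC·CC
    A ↦ C
    B ↦ ABB
    C ↦ CC
    D ↦ DC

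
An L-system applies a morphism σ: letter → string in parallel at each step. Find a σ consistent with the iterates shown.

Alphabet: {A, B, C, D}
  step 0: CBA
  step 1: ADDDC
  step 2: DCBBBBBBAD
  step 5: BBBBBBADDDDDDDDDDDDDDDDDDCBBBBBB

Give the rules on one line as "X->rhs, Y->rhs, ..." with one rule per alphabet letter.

  step 1 ⇒ step 2: ADDDC ⇒ DC·BB·BB·BB·AD
    A ↦ DC
    C ↦ AD
    D ↦ BB
  step 0 ⇒ step 1: CBA ⇒ AD·D·DC
    B ↦ D

A->DC, B->D, C->AD, D->BB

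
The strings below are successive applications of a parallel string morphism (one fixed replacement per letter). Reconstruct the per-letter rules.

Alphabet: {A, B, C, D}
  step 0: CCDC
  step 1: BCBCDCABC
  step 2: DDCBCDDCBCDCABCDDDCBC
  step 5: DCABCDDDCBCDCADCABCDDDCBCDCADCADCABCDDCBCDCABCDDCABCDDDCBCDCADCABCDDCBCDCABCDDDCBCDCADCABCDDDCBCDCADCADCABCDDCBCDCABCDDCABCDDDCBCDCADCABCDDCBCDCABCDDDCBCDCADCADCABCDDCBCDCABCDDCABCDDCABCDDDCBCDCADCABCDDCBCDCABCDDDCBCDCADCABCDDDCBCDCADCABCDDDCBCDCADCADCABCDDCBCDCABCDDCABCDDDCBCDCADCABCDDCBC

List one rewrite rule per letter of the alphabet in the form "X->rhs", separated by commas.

A->D, B->DDC, C->BC, D->DCA

  step 1 ⇒ step 2: BCBCDCABC ⇒ DDC·BC·DDC·BC·DCA·BC·D·DDC·BC
    A ↦ D
    B ↦ DDC
    C ↦ BC
    D ↦ DCA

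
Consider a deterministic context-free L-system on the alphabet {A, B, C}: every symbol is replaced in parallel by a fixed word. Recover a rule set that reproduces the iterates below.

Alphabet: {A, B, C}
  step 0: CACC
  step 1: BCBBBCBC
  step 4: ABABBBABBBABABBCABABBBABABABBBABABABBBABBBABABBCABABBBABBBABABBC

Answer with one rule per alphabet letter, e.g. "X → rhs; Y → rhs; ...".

A->BB, B->AB, C->BC

  step 0 ⇒ step 1: CACC ⇒ BC·BB·BC·BC
    A ↦ BB
    C ↦ BC
    B ↦ AB  (constrained at step 1)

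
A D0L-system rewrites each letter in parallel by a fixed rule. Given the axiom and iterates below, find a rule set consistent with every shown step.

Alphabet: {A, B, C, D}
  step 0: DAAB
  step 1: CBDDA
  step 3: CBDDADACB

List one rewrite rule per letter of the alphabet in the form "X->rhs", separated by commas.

  step 0 ⇒ step 1: DAAB ⇒ CB·D·D·A
    A ↦ D
    B ↦ A
    D ↦ CB
    C ↦ D  (constrained at step 1)

A->D, B->A, C->D, D->CB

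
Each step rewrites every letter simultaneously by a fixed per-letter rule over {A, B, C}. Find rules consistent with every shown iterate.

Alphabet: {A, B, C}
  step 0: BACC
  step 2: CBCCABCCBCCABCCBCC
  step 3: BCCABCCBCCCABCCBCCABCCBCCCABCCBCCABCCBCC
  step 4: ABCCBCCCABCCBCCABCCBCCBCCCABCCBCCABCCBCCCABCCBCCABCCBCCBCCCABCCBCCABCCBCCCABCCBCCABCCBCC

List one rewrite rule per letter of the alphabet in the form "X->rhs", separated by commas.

A->C, B->A, C->BCC

  step 3 ⇒ step 4: BCCABCCBCCCABCCBCCABCCBCCCABCCBCCABCCBCC ⇒ A·BCC·BCC·C·A·BCC·BCC·A·BCC·BCC·BCC·C·A·BCC·BCC·A·BCC·BCC·C·A·BCC·BCC·A·BCC·BCC·BCC·C·A·BCC·BCC·A·BCC·BCC·C·A·BCC·BCC·A·BCC·BCC
    A ↦ C
    B ↦ A
    C ↦ BCC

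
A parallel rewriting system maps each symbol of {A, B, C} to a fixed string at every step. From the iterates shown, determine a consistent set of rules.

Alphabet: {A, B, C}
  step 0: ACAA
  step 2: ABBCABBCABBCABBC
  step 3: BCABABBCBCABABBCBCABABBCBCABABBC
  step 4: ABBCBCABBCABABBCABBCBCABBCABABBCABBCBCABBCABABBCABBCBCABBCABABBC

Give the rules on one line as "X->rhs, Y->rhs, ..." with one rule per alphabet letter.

A->BC, B->AB, C->BC

  step 3 ⇒ step 4: BCABABBCBCABABBCBCABABBCBCABABBC ⇒ AB·BC·BC·AB·BC·AB·AB·BC·AB·BC·BC·AB·BC·AB·AB·BC·AB·BC·BC·AB·BC·AB·AB·BC·AB·BC·BC·AB·BC·AB·AB·BC
    A ↦ BC
    B ↦ AB
    C ↦ BC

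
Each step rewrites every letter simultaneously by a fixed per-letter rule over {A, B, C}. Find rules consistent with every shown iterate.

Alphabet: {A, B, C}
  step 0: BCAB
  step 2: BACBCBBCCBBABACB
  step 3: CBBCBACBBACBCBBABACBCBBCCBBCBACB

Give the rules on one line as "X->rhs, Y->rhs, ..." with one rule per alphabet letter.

A->BC, B->CB, C->BA

  step 2 ⇒ step 3: BACBCBBCCBBABACB ⇒ CB·BC·BA·CB·BA·CB·CB·BA·BA·CB·CB·BC·CB·BC·BA·CB
    A ↦ BC
    B ↦ CB
    C ↦ BA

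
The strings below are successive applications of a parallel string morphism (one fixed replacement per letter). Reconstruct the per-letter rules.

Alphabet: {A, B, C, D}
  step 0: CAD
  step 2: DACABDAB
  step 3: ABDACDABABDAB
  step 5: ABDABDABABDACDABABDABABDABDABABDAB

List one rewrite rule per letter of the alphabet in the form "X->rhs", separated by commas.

A->D, B->AB, C->AC, D->AB

  step 2 ⇒ step 3: DACABDAB ⇒ AB·D·AC·D·AB·AB·D·AB
    A ↦ D
    B ↦ AB
    C ↦ AC
    D ↦ AB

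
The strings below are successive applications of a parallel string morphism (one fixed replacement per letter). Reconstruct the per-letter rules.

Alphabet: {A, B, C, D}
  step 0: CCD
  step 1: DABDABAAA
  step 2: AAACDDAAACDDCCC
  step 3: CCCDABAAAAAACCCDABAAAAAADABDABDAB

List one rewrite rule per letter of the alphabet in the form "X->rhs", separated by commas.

A->C, B->DD, C->DAB, D->AAA

  step 2 ⇒ step 3: AAACDDAAACDDCCC ⇒ C·C·C·DAB·AAA·AAA·C·C·C·DAB·AAA·AAA·DAB·DAB·DAB
    A ↦ C
    C ↦ DAB
    D ↦ AAA
  step 1 ⇒ step 2: DABDABAAA ⇒ AAA·C·DD·AAA·C·DD·C·C·C
    B ↦ DD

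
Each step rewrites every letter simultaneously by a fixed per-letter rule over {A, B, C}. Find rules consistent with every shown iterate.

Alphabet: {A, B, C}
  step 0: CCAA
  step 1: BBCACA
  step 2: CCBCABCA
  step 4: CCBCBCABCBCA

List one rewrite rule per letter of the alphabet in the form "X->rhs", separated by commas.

  step 1 ⇒ step 2: BBCACA ⇒ C·C·B·CA·B·CA
    A ↦ CA
    B ↦ C
    C ↦ B

A->CA, B->C, C->B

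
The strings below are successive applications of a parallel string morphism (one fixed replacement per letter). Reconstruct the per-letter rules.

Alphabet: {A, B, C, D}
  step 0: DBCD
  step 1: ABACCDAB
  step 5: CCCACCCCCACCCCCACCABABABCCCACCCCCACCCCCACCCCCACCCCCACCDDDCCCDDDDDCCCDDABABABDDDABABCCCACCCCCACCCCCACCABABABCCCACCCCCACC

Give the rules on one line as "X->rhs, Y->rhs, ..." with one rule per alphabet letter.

A->CCC, B->ACC, C->D, D->AB

  step 0 ⇒ step 1: DBCD ⇒ AB·ACC·D·AB
    B ↦ ACC
    C ↦ D
    D ↦ AB
    A ↦ CCC  (constrained at step 1)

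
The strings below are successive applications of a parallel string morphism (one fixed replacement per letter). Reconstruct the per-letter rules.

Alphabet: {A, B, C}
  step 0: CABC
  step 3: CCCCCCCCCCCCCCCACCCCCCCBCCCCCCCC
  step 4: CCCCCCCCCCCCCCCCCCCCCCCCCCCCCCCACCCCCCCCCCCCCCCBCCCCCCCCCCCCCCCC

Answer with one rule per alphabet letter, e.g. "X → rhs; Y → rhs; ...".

  step 3 ⇒ step 4: CCCCCCCCCCCCCCCACCCCCCCBCCCCCCCC ⇒ CC·CC·CC·CC·CC·CC·CC·CC·CC·CC·CC·CC·CC·CC·CC·CA·CC·CC·CC·CC·CC·CC·CC·CB·CC·CC·CC·CC·CC·CC·CC·CC
    A ↦ CA
    B ↦ CB
    C ↦ CC

A->CA, B->CB, C->CC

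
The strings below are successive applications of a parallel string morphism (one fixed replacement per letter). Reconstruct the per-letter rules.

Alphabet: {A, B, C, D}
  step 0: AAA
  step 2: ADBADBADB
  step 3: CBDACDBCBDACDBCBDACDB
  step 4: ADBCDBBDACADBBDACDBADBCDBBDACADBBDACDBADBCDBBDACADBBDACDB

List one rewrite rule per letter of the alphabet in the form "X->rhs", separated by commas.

  step 3 ⇒ step 4: CBDACDBCBDACDBCBDACDB ⇒ ADB·CDB·BDA·C·ADB·BDA·CDB·ADB·CDB·BDA·C·ADB·BDA·CDB·ADB·CDB·BDA·C·ADB·BDA·CDB
    A ↦ C
    B ↦ CDB
    C ↦ ADB
    D ↦ BDA

A->C, B->CDB, C->ADB, D->BDA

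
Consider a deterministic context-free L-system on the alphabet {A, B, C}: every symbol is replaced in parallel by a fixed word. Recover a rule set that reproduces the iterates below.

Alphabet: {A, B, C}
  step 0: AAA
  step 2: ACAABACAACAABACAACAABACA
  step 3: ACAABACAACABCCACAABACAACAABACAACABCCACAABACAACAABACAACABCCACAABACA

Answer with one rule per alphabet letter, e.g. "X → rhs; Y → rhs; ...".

A->ACA, B->BCC, C->AB

  step 2 ⇒ step 3: ACAABACAACAABACAACAABACA ⇒ ACA·AB·ACA·ACA·BCC·ACA·AB·ACA·ACA·AB·ACA·ACA·BCC·ACA·AB·ACA·ACA·AB·ACA·ACA·BCC·ACA·AB·ACA
    A ↦ ACA
    B ↦ BCC
    C ↦ AB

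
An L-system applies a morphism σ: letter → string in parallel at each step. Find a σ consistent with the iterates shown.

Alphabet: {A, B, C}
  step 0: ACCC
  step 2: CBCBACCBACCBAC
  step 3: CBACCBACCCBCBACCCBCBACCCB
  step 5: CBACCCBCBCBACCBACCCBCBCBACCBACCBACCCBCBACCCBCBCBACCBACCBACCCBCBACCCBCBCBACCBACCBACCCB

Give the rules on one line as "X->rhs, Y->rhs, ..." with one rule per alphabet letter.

  step 2 ⇒ step 3: CBCBACCBACCBAC ⇒ CB·AC·CB·AC·C·CB·CB·AC·C·CB·CB·AC·C·CB
    A ↦ C
    B ↦ AC
    C ↦ CB

A->C, B->AC, C->CB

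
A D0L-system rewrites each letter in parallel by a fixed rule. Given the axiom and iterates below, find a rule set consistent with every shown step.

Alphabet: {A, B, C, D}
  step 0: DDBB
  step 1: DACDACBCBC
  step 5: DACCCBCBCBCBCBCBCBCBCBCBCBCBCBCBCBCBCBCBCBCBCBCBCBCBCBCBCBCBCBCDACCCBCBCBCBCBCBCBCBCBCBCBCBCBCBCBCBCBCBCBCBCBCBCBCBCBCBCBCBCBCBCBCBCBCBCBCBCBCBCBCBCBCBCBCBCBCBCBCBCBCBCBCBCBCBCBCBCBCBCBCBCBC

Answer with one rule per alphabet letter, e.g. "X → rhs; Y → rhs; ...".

A->CC, B->BC, C->BC, D->DAC

  step 0 ⇒ step 1: DDBB ⇒ DAC·DAC·BC·BC
    B ↦ BC
    D ↦ DAC
    A ↦ CC  (constrained at step 1)
    C ↦ BC  (constrained at step 1)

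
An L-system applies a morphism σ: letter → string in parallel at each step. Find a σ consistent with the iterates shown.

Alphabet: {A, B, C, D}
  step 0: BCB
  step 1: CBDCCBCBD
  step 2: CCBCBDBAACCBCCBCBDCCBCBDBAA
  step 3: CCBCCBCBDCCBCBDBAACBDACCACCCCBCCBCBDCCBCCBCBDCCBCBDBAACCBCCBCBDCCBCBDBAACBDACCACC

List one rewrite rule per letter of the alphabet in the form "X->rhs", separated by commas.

A->ACC, B->CBD, C->CCB, D->BAA

  step 2 ⇒ step 3: CCBCBDBAACCBCCBCBDCCBCBDBAA ⇒ CCB·CCB·CBD·CCB·CBD·BAA·CBD·ACC·ACC·CCB·CCB·CBD·CCB·CCB·CBD·CCB·CBD·BAA·CCB·CCB·CBD·CCB·CBD·BAA·CBD·ACC·ACC
    A ↦ ACC
    B ↦ CBD
    C ↦ CCB
    D ↦ BAA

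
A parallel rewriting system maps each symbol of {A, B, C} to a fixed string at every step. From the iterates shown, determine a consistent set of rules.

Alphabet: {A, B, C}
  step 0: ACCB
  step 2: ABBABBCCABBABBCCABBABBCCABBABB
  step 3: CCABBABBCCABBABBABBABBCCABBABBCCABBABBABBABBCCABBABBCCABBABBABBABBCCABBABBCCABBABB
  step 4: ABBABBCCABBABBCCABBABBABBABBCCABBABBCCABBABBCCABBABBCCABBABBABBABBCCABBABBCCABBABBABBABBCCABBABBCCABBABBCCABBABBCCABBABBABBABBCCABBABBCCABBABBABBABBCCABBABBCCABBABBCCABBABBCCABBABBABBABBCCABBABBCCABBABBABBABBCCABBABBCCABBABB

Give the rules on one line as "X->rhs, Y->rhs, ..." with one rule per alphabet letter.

A->CC, B->ABB, C->ABB

  step 3 ⇒ step 4: CCABBABBCCABBABBABBABBCCABBABBCCABBABBABBABBCCABBABBCCABBABBABBABBCCABBABBCCABBABB ⇒ ABB·ABB·CC·ABB·ABB·CC·ABB·ABB·ABB·ABB·CC·ABB·ABB·CC·ABB·ABB·CC·ABB·ABB·CC·ABB·ABB·ABB·ABB·CC·ABB·ABB·CC·ABB·ABB·ABB·ABB·CC·ABB·ABB·CC·ABB·ABB·CC·ABB·ABB·CC·ABB·ABB·ABB·ABB·CC·ABB·ABB·CC·ABB·ABB·ABB·ABB·CC·ABB·ABB·CC·ABB·ABB·CC·ABB·ABB·CC·ABB·ABB·ABB·ABB·CC·ABB·ABB·CC·ABB·ABB·ABB·ABB·CC·ABB·ABB·CC·ABB·ABB
    A ↦ CC
    B ↦ ABB
    C ↦ ABB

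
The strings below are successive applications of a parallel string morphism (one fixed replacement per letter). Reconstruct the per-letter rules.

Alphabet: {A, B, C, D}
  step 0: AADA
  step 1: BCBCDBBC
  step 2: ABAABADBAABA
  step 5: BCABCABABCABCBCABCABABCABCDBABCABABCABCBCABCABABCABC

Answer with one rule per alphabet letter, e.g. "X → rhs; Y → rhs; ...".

  step 1 ⇒ step 2: BCBCDBBC ⇒ A·BA·A·BA·DB·A·A·BA
    B ↦ A
    C ↦ BA
    D ↦ DB
  step 0 ⇒ step 1: AADA ⇒ BC·BC·DB·BC
    A ↦ BC

A->BC, B->A, C->BA, D->DB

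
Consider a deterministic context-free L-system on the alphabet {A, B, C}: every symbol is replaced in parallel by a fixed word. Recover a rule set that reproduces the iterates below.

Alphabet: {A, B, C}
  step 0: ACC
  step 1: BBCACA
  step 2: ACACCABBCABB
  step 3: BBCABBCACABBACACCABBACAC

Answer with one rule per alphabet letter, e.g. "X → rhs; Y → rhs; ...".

A->BB, B->AC, C->CA

  step 2 ⇒ step 3: ACACCABBCABB ⇒ BB·CA·BB·CA·CA·BB·AC·AC·CA·BB·AC·AC
    A ↦ BB
    B ↦ AC
    C ↦ CA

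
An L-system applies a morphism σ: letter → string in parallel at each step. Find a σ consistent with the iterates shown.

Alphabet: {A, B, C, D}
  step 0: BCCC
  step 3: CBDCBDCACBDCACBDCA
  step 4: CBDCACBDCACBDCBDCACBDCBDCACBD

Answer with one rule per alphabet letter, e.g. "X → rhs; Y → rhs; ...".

A->D, B->D, C->CB, D->CA

  step 3 ⇒ step 4: CBDCBDCACBDCACBDCA ⇒ CB·D·CA·CB·D·CA·CB·D·CB·D·CA·CB·D·CB·D·CA·CB·D
    A ↦ D
    B ↦ D
    C ↦ CB
    D ↦ CA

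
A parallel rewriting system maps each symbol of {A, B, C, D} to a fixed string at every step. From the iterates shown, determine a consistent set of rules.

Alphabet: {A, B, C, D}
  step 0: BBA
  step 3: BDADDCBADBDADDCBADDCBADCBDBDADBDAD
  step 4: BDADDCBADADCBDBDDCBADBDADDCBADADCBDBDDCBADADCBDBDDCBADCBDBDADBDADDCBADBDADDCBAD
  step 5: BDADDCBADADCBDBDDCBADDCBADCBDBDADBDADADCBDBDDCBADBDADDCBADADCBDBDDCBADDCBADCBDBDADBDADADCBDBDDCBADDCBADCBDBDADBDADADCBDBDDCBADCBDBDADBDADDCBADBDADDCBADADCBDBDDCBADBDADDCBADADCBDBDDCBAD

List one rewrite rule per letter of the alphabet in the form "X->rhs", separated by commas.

  step 4 ⇒ step 5: BDADDCBADADCBDBDDCBADBDADDCBADADCBDBDDCBADADCBDBDDCBADCBDBDADBDADDCBADBDADDCBAD ⇒ BD·AD·DCB·AD·AD·CBD·BD·DCB·AD·DCB·AD·CBD·BD·AD·BD·AD·AD·CBD·BD·DCB·AD·BD·AD·DCB·AD·AD·CBD·BD·DCB·AD·DCB·AD·CBD·BD·AD·BD·AD·AD·CBD·BD·DCB·AD·DCB·AD·CBD·BD·AD·BD·AD·AD·CBD·BD·DCB·AD·CBD·BD·AD·BD·AD·DCB·AD·BD·AD·DCB·AD·AD·CBD·BD·DCB·AD·BD·AD·DCB·AD·AD·CBD·BD·DCB·AD
    A ↦ DCB
    B ↦ BD
    C ↦ CBD
    D ↦ AD

A->DCB, B->BD, C->CBD, D->AD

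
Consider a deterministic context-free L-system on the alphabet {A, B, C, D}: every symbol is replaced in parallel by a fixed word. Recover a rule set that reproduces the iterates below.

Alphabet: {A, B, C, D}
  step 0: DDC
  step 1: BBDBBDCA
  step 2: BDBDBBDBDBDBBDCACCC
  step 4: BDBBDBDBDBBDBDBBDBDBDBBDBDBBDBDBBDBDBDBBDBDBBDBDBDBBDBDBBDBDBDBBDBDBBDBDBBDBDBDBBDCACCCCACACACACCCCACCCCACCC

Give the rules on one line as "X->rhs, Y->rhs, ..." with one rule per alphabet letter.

  step 1 ⇒ step 2: BBDBBDCA ⇒ BD·BD·BBD·BD·BD·BBD·CA·CCC
    A ↦ CCC
    B ↦ BD
    C ↦ CA
    D ↦ BBD

A->CCC, B->BD, C->CA, D->BBD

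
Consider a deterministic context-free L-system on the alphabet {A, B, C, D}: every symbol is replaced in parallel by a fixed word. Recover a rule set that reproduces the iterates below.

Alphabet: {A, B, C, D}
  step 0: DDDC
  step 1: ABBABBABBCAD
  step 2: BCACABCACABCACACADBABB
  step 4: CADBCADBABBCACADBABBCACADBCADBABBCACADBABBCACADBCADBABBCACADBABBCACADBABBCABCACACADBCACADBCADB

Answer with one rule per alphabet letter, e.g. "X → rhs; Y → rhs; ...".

A->B, B->CA, C->CAD, D->ABB

  step 1 ⇒ step 2: ABBABBABBCAD ⇒ B·CA·CA·B·CA·CA·B·CA·CA·CAD·B·ABB
    A ↦ B
    B ↦ CA
    C ↦ CAD
    D ↦ ABB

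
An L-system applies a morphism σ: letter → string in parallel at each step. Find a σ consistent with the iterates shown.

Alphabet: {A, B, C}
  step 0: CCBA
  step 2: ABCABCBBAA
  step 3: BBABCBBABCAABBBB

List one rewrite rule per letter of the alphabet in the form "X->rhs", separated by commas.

  step 2 ⇒ step 3: ABCABCBBAA ⇒ BB·A·BC·BB·A·BC·A·A·BB·BB
    A ↦ BB
    B ↦ A
    C ↦ BC

A->BB, B->A, C->BC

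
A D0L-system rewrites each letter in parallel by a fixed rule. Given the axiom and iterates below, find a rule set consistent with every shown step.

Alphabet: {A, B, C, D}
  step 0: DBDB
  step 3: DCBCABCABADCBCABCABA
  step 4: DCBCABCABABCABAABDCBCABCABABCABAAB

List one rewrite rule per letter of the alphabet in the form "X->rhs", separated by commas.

  step 3 ⇒ step 4: DCBCABCABADCBCABCABA ⇒ DC·BC·A·BC·AB·A·BC·AB·A·AB·DC·BC·A·BC·AB·A·BC·AB·A·AB
    A ↦ AB
    B ↦ A
    C ↦ BC
    D ↦ DC

A->AB, B->A, C->BC, D->DC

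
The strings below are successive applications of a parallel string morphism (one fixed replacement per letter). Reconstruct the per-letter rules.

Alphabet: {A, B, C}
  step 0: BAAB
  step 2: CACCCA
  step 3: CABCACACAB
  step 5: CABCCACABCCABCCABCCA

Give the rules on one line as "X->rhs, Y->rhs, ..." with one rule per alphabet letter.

  step 2 ⇒ step 3: CACCCA ⇒ CA·B·CA·CA·CA·B
    A ↦ B
    C ↦ CA
    B ↦ C  (constrained at step 0)

A->B, B->C, C->CA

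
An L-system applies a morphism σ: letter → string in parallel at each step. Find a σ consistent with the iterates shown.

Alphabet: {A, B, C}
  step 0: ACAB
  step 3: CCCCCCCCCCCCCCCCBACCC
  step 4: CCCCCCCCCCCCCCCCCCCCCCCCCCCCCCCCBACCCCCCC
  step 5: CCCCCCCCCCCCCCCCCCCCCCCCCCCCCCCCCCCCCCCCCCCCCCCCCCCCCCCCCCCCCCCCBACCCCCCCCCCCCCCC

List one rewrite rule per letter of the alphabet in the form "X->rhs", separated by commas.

A->C, B->BA, C->CC

  step 4 ⇒ step 5: CCCCCCCCCCCCCCCCCCCCCCCCCCCCCCCCBACCCCCCC ⇒ CC·CC·CC·CC·CC·CC·CC·CC·CC·CC·CC·CC·CC·CC·CC·CC·CC·CC·CC·CC·CC·CC·CC·CC·CC·CC·CC·CC·CC·CC·CC·CC·BA·C·CC·CC·CC·CC·CC·CC·CC
    A ↦ C
    B ↦ BA
    C ↦ CC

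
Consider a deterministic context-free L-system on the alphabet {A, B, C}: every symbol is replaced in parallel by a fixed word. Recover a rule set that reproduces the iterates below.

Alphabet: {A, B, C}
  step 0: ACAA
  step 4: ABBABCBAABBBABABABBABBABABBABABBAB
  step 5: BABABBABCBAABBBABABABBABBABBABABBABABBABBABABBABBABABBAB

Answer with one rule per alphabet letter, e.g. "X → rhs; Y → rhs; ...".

A->B, B->AB, C->CBA

  step 4 ⇒ step 5: ABBABCBAABBBABABABBABBABABBABABBAB ⇒ B·AB·AB·B·AB·CBA·AB·B·B·AB·AB·AB·B·AB·B·AB·B·AB·AB·B·AB·AB·B·AB·B·AB·AB·B·AB·B·AB·AB·B·AB
    A ↦ B
    B ↦ AB
    C ↦ CBA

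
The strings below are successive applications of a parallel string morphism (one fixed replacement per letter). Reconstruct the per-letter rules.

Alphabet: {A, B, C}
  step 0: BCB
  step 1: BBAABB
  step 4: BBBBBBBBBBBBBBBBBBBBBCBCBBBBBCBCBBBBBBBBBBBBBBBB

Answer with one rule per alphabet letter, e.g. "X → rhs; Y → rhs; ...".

  step 0 ⇒ step 1: BCB ⇒ BB·AA·BB
    B ↦ BB
    C ↦ AA
    A ↦ BC  (constrained at step 1)

A->BC, B->BB, C->AA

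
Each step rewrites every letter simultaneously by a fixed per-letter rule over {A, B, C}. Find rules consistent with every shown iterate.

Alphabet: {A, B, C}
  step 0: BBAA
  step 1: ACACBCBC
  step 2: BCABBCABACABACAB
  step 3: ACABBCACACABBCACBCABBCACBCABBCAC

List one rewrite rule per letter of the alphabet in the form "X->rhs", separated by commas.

A->BC, B->AC, C->AB

  step 2 ⇒ step 3: BCABBCABACABACAB ⇒ AC·AB·BC·AC·AC·AB·BC·AC·BC·AB·BC·AC·BC·AB·BC·AC
    A ↦ BC
    B ↦ AC
    C ↦ AB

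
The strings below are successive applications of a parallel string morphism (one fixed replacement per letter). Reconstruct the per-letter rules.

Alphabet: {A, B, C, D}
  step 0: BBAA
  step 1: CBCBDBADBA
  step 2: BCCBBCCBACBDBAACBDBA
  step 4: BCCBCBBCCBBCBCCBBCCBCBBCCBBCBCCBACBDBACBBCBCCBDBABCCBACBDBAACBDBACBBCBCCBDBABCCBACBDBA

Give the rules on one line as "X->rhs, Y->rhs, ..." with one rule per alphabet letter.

  step 1 ⇒ step 2: CBCBDBADBA ⇒ BC·CB·BC·CB·A·CB·DBA·A·CB·DBA
    A ↦ DBA
    B ↦ CB
    C ↦ BC
    D ↦ A

A->DBA, B->CB, C->BC, D->A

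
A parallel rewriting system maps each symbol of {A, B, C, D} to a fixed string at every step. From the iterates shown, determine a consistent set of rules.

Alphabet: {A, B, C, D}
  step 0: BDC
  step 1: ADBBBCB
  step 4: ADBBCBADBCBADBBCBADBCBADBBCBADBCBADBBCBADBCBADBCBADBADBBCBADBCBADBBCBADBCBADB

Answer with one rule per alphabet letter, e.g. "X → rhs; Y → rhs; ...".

A->C, B->ADB, C->BCB, D->B

  step 0 ⇒ step 1: BDC ⇒ ADB·B·BCB
    B ↦ ADB
    C ↦ BCB
    D ↦ B
    A ↦ C  (constrained at step 1)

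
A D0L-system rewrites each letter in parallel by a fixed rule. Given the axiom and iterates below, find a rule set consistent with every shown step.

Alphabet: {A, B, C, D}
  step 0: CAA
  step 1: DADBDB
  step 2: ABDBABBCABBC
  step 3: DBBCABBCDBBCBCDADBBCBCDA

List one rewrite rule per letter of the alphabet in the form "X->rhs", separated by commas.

  step 2 ⇒ step 3: ABDBABBCABBC ⇒ DB·BC·AB·BC·DB·BC·BC·DA·DB·BC·BC·DA
    A ↦ DB
    B ↦ BC
    C ↦ DA
    D ↦ AB

A->DB, B->BC, C->DA, D->AB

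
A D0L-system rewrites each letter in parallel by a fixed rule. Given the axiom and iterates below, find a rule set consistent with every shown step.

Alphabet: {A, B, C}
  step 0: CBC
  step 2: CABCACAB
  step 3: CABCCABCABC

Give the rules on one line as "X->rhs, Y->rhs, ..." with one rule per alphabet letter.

A->B, B->C, C->CA

  step 2 ⇒ step 3: CABCACAB ⇒ CA·B·C·CA·B·CA·B·C
    A ↦ B
    B ↦ C
    C ↦ CA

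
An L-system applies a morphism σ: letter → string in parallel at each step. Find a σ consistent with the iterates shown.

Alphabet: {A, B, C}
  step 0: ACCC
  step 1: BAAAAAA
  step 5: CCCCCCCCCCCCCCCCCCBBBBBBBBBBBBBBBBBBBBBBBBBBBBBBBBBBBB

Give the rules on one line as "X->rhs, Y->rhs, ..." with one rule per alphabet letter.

A->B, B->CCC, C->AA

  step 0 ⇒ step 1: ACCC ⇒ B·AA·AA·AA
    A ↦ B
    C ↦ AA
    B ↦ CCC  (constrained at step 1)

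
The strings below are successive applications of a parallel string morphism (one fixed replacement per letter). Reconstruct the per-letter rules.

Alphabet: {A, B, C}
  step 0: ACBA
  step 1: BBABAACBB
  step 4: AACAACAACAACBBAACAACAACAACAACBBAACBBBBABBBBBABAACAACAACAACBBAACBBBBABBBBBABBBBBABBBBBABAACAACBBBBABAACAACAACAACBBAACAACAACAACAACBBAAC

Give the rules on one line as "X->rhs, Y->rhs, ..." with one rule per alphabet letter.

A->BB, B->AAC, C->AB

  step 0 ⇒ step 1: ACBA ⇒ BB·AB·AAC·BB
    A ↦ BB
    B ↦ AAC
    C ↦ AB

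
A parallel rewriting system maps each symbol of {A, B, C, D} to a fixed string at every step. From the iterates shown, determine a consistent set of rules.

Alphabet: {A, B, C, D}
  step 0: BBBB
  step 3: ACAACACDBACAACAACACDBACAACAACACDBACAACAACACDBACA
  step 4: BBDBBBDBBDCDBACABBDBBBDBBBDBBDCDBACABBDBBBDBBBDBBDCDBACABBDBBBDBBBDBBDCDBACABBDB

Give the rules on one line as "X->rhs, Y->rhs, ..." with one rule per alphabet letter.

  step 3 ⇒ step 4: ACAACACDBACAACAACACDBACAACAACACDBACAACAACACDBACA ⇒ B·BD·B·B·BD·B·BD·CDB·ACA·B·BD·B·B·BD·B·B·BD·B·BD·CDB·ACA·B·BD·B·B·BD·B·B·BD·B·BD·CDB·ACA·B·BD·B·B·BD·B·B·BD·B·BD·CDB·ACA·B·BD·B
    A ↦ B
    B ↦ ACA
    C ↦ BD
    D ↦ CDB

A->B, B->ACA, C->BD, D->CDB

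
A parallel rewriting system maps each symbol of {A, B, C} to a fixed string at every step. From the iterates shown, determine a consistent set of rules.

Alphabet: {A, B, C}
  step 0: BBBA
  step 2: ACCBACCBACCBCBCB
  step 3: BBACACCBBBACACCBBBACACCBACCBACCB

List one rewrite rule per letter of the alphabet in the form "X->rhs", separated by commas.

  step 2 ⇒ step 3: ACCBACCBACCBCBCB ⇒ BB·AC·AC·CB·BB·AC·AC·CB·BB·AC·AC·CB·AC·CB·AC·CB
    A ↦ BB
    B ↦ CB
    C ↦ AC

A->BB, B->CB, C->AC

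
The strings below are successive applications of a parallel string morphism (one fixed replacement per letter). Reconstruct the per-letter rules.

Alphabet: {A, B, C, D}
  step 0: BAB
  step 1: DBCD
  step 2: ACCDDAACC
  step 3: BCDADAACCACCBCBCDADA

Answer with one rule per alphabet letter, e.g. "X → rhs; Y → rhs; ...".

  step 2 ⇒ step 3: ACCDDAACC ⇒ BC·DA·DA·ACC·ACC·BC·BC·DA·DA
    A ↦ BC
    C ↦ DA
    D ↦ ACC
  step 0 ⇒ step 1: BAB ⇒ D·BC·D
    B ↦ D

A->BC, B->D, C->DA, D->ACC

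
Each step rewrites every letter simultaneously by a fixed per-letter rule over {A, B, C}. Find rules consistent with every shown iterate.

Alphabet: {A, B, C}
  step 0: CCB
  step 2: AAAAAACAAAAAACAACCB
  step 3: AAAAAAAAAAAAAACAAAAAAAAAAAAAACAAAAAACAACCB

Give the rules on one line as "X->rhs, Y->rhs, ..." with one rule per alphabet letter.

  step 2 ⇒ step 3: AAAAAACAAAAAACAACCB ⇒ AA·AA·AA·AA·AA·AA·AAC·AA·AA·AA·AA·AA·AA·AAC·AA·AA·AAC·AAC·CB
    A ↦ AA
    B ↦ CB
    C ↦ AAC

A->AA, B->CB, C->AAC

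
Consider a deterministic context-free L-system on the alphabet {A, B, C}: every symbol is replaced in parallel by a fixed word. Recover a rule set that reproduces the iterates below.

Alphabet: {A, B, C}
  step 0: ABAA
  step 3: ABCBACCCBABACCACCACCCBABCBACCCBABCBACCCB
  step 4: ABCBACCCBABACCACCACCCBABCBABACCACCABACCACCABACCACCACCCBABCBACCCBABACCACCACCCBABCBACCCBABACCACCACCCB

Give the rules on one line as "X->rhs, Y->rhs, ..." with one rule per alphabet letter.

  step 3 ⇒ step 4: ABCBACCCBABACCACCACCCBABCBACCCBABCBACCCB ⇒ AB·CB·ACC·CB·AB·ACC·ACC·ACC·CB·AB·CB·AB·ACC·ACC·AB·ACC·ACC·AB·ACC·ACC·ACC·CB·AB·CB·ACC·CB·AB·ACC·ACC·ACC·CB·AB·CB·ACC·CB·AB·ACC·ACC·ACC·CB
    A ↦ AB
    B ↦ CB
    C ↦ ACC

A->AB, B->CB, C->ACC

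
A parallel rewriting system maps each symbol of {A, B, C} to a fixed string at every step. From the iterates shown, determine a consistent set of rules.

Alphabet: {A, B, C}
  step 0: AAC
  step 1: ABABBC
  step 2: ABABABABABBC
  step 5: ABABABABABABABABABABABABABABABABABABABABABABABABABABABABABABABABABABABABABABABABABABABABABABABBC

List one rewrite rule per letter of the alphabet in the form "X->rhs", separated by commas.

A->AB, B->AB, C->BC

  step 1 ⇒ step 2: ABABBC ⇒ AB·AB·AB·AB·AB·BC
    A ↦ AB
    B ↦ AB
    C ↦ BC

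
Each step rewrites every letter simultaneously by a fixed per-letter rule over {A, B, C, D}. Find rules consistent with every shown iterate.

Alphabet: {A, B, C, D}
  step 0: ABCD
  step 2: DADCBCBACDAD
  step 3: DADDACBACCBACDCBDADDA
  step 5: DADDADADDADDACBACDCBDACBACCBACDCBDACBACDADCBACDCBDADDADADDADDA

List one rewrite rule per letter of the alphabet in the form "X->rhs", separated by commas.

  step 2 ⇒ step 3: DADCBCBACDAD ⇒ DA·D·DA·CB·AC·CB·AC·D·CB·DA·D·DA
    A ↦ D
    B ↦ AC
    C ↦ CB
    D ↦ DA

A->D, B->AC, C->CB, D->DA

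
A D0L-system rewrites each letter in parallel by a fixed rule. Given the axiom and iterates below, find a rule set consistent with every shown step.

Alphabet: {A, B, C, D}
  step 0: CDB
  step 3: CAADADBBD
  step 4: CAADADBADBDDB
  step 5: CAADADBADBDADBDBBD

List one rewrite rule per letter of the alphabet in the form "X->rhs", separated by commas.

A->AD, B->D, C->CA, D->B

  step 4 ⇒ step 5: CAADADBADBDDB ⇒ CA·AD·AD·B·AD·B·D·AD·B·D·B·B·D
    A ↦ AD
    B ↦ D
    C ↦ CA
    D ↦ B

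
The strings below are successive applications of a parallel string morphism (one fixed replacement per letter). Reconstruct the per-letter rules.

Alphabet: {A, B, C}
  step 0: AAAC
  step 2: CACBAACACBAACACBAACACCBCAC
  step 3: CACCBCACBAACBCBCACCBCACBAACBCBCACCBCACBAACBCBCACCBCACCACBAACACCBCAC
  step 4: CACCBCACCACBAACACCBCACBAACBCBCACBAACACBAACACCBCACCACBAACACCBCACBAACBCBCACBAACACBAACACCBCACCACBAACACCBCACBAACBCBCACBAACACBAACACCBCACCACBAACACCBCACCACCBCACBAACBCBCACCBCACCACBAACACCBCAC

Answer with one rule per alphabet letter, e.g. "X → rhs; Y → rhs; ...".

  step 3 ⇒ step 4: CACCBCACBAACBCBCACCBCACBAACBCBCACCBCACBAACBCBCACCBCACCACBAACACCBCAC ⇒ CAC·CB·CAC·CAC·BAA·CAC·CB·CAC·BAA·CB·CB·CAC·BAA·CAC·BAA·CAC·CB·CAC·CAC·BAA·CAC·CB·CAC·BAA·CB·CB·CAC·BAA·CAC·BAA·CAC·CB·CAC·CAC·BAA·CAC·CB·CAC·BAA·CB·CB·CAC·BAA·CAC·BAA·CAC·CB·CAC·CAC·BAA·CAC·CB·CAC·CAC·CB·CAC·BAA·CB·CB·CAC·CB·CAC·CAC·BAA·CAC·CB·CAC
    A ↦ CB
    B ↦ BAA
    C ↦ CAC

A->CB, B->BAA, C->CAC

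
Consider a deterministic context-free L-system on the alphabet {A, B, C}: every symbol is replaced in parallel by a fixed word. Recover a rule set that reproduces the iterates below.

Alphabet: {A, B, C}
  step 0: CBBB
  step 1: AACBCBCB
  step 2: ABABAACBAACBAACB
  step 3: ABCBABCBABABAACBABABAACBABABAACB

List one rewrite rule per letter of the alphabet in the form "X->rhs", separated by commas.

  step 2 ⇒ step 3: ABABAACBAACBAACB ⇒ AB·CB·AB·CB·AB·AB·AA·CB·AB·AB·AA·CB·AB·AB·AA·CB
    A ↦ AB
    B ↦ CB
    C ↦ AA

A->AB, B->CB, C->AA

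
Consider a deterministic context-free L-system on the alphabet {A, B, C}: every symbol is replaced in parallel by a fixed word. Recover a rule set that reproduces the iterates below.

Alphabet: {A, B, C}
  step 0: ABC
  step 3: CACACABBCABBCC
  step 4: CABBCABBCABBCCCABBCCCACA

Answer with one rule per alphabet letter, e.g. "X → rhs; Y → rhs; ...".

A->BB, B->C, C->CA

  step 3 ⇒ step 4: CACACABBCABBCC ⇒ CA·BB·CA·BB·CA·BB·C·C·CA·BB·C·C·CA·CA
    A ↦ BB
    B ↦ C
    C ↦ CA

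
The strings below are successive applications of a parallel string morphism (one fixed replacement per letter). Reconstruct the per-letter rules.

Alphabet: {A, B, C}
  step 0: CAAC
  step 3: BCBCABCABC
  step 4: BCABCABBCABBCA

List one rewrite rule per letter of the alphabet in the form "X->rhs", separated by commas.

A->B, B->BC, C->A

  step 3 ⇒ step 4: BCBCABCABC ⇒ BC·A·BC·A·B·BC·A·B·BC·A
    A ↦ B
    B ↦ BC
    C ↦ A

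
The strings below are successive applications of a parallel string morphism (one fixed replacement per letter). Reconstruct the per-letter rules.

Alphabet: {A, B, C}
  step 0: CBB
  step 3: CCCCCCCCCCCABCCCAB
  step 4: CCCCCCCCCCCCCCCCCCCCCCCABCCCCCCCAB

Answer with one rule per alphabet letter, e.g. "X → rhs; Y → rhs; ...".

  step 3 ⇒ step 4: CCCCCCCCCCCABCCCAB ⇒ CC·CC·CC·CC·CC·CC·CC·CC·CC·CC·CC·C·AB·CC·CC·CC·C·AB
    A ↦ C
    B ↦ AB
    C ↦ CC

A->C, B->AB, C->CC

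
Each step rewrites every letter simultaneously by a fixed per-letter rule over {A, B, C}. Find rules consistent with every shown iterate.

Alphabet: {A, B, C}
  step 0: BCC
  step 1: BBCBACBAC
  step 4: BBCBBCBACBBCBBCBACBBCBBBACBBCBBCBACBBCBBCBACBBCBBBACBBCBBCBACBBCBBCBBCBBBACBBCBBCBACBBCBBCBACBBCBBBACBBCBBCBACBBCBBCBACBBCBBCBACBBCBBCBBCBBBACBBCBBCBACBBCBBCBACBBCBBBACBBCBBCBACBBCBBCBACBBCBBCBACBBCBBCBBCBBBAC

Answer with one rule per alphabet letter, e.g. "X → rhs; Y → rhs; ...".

A->BB, B->BBC, C->BAC

  step 0 ⇒ step 1: BCC ⇒ BBC·BAC·BAC
    B ↦ BBC
    C ↦ BAC
    A ↦ BB  (constrained at step 1)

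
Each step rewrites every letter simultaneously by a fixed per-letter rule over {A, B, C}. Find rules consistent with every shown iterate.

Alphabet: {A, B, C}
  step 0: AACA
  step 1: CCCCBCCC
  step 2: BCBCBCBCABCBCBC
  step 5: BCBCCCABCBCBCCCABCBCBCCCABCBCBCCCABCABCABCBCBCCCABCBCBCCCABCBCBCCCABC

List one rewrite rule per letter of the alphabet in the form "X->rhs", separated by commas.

  step 1 ⇒ step 2: CCCCBCCC ⇒ BC·BC·BC·BC·A·BC·BC·BC
    B ↦ A
    C ↦ BC
  step 0 ⇒ step 1: AACA ⇒ CC·CC·BC·CC
    A ↦ CC

A->CC, B->A, C->BC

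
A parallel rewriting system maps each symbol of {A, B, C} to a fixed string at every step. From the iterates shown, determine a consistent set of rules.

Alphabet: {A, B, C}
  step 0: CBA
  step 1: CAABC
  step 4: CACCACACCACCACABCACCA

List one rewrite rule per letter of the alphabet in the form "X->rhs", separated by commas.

A->C, B->AB, C->CA

  step 0 ⇒ step 1: CBA ⇒ CA·AB·C
    A ↦ C
    B ↦ AB
    C ↦ CA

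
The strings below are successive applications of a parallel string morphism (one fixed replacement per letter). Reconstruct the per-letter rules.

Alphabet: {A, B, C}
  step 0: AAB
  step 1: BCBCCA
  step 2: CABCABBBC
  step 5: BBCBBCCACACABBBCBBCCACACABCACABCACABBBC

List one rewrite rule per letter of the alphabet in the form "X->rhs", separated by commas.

A->BC, B->CA, C->B

  step 1 ⇒ step 2: BCBCCA ⇒ CA·B·CA·B·B·BC
    A ↦ BC
    B ↦ CA
    C ↦ B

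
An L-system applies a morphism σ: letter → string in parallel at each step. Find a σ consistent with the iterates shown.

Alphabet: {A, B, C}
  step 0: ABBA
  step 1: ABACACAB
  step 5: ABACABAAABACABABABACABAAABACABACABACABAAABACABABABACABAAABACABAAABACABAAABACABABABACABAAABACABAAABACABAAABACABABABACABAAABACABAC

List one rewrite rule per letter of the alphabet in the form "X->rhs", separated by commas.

  step 0 ⇒ step 1: ABBA ⇒ AB·AC·AC·AB
    A ↦ AB
    B ↦ AC
    C ↦ AA  (constrained at step 1)

A->AB, B->AC, C->AA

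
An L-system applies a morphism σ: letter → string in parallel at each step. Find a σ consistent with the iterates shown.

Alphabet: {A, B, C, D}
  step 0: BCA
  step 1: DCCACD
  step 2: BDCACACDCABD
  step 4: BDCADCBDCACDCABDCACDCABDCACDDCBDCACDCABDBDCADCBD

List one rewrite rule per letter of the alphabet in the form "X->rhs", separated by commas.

A->CD, B->DC, C->CA, D->BD

  step 1 ⇒ step 2: DCCACD ⇒ BD·CA·CA·CD·CA·BD
    A ↦ CD
    C ↦ CA
    D ↦ BD
  step 0 ⇒ step 1: BCA ⇒ DC·CA·CD
    B ↦ DC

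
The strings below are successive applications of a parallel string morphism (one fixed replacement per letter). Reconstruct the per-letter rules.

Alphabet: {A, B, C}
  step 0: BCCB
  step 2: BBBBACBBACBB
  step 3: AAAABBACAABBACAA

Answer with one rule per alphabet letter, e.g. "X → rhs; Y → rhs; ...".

  step 2 ⇒ step 3: BBBBACBBACBB ⇒ A·A·A·A·BB·AC·A·A·BB·AC·A·A
    A ↦ BB
    B ↦ A
    C ↦ AC

A->BB, B->A, C->AC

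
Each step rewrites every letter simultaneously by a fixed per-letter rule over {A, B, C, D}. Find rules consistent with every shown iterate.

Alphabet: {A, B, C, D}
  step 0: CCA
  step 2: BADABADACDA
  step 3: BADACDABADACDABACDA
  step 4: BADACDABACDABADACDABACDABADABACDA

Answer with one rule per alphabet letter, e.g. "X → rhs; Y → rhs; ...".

  step 3 ⇒ step 4: BADACDABADACDABACDA ⇒ BA·DA·C·DA·BA·C·DA·BA·DA·C·DA·BA·C·DA·BA·DA·BA·C·DA
    A ↦ DA
    B ↦ BA
    C ↦ BA
    D ↦ C

A->DA, B->BA, C->BA, D->C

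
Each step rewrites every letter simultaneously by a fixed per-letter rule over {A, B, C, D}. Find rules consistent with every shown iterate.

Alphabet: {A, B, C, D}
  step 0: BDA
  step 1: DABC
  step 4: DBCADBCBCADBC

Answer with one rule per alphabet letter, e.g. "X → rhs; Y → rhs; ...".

  step 0 ⇒ step 1: BDA ⇒ D·A·BC
    A ↦ BC
    B ↦ D
    D ↦ A
    C ↦ BC  (constrained at step 1)

A->BC, B->D, C->BC, D->A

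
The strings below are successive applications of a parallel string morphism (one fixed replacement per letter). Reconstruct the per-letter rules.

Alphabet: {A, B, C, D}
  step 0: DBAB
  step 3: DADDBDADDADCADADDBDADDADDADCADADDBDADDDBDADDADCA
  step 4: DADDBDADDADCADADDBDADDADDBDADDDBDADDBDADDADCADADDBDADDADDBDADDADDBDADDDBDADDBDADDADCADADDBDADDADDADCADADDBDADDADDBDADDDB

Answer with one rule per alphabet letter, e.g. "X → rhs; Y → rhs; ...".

  step 3 ⇒ step 4: DADDBDADDADCADADDBDADDADDADCADADDBDADDDBDADDADCA ⇒ DAD·DB·DAD·DAD·CA·DAD·DB·DAD·DAD·DB·DAD·D·DB·DAD·DB·DAD·DAD·CA·DAD·DB·DAD·DAD·DB·DAD·DAD·DB·DAD·D·DB·DAD·DB·DAD·DAD·CA·DAD·DB·DAD·DAD·DAD·CA·DAD·DB·DAD·DAD·DB·DAD·D·DB
    A ↦ DB
    B ↦ CA
    C ↦ D
    D ↦ DAD

A->DB, B->CA, C->D, D->DAD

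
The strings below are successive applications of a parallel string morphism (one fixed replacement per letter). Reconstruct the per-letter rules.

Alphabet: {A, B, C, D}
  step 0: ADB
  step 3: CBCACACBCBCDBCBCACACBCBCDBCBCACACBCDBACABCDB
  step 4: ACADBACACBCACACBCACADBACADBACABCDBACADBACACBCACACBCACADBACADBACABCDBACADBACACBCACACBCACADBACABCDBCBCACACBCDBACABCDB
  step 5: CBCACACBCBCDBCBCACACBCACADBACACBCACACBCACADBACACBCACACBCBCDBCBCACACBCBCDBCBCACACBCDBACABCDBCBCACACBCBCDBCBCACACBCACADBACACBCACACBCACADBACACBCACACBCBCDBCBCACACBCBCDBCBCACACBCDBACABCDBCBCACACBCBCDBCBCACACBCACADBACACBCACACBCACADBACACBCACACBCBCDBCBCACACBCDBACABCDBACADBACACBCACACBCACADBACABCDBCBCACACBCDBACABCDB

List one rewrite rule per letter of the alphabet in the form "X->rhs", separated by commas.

A->CBC, B->DB, C->ACA, D->BC

  step 4 ⇒ step 5: ACADBACACBCACACBCACADBACADBACABCDBACADBACACBCACACBCACADBACADBACABCDBACADBACACBCACACBCACADBACABCDBCBCACACBCDBACABCDB ⇒ CBC·ACA·CBC·BC·DB·CBC·ACA·CBC·ACA·DB·ACA·CBC·ACA·CBC·ACA·DB·ACA·CBC·ACA·CBC·BC·DB·CBC·ACA·CBC·BC·DB·CBC·ACA·CBC·DB·ACA·BC·DB·CBC·ACA·CBC·BC·DB·CBC·ACA·CBC·ACA·DB·ACA·CBC·ACA·CBC·ACA·DB·ACA·CBC·ACA·CBC·BC·DB·CBC·ACA·CBC·BC·DB·CBC·ACA·CBC·DB·ACA·BC·DB·CBC·ACA·CBC·BC·DB·CBC·ACA·CBC·ACA·DB·ACA·CBC·ACA·CBC·ACA·DB·ACA·CBC·ACA·CBC·BC·DB·CBC·ACA·CBC·DB·ACA·BC·DB·ACA·DB·ACA·CBC·ACA·CBC·ACA·DB·ACA·BC·DB·CBC·ACA·CBC·DB·ACA·BC·DB
    A ↦ CBC
    B ↦ DB
    C ↦ ACA
    D ↦ BC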